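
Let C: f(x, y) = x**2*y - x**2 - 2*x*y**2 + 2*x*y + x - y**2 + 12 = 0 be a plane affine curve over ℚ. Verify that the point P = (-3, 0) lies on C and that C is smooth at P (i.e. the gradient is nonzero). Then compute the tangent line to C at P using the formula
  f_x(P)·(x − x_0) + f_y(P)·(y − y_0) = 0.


Tangent line at P: 7*x + 3*y + 21 = 0.

Step 1: f(-3, 0) = 0, so P lies on C.
Step 2: partial derivatives
  f_x(x, y) = 2*x*y - 2*x - 2*y**2 + 2*y + 1, f_y(x, y) = x**2 - 4*x*y + 2*x - 2*y.
  f_x(P) = 7, f_y(P) = 3 (gradient nonzero, so P is smooth).
Step 3: tangent line at P: 7·(x − -3) + 3·(y − 0) = 0.
Expanding: 7*x + 3*y + 21 = 0.


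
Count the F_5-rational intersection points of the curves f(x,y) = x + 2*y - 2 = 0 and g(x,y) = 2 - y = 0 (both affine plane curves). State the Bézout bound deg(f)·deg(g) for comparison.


Common zeros: {(3, 2)}; count = 1; Bézout bound = 1.

deg(f) = 1, deg(g) = 1, so Bézout bound = 1.
Scan x ∈ F_5. For each x, list the y ∈ F_5 with f(x, y) ≡ 0 and those with g(x, y) ≡ 0 (mod 5); the common zeros in that column are the intersection.
  x = 0: f ≡ 0 at y ∈ {1}; g ≡ 0 at y ∈ {2}; common: ∅.
  x = 1: f ≡ 0 at y ∈ {3}; g ≡ 0 at y ∈ {2}; common: ∅.
  x = 2: f ≡ 0 at y ∈ {0}; g ≡ 0 at y ∈ {2}; common: ∅.
  x = 3: f ≡ 0 at y ∈ {2}; g ≡ 0 at y ∈ {2}; common: {2}.
  x = 4: f ≡ 0 at y ∈ {4}; g ≡ 0 at y ∈ {2}; common: ∅.
Collecting: common zeros = {(3, 2)}, so the count is 1.
Comparison with the Bézout bound: 1 ≤ 1 = deg(f)·deg(g), as expected for curves with no common component (the bound is attained).


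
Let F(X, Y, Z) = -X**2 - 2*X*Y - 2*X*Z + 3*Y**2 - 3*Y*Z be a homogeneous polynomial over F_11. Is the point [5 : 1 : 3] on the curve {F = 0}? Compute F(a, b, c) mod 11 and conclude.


F(5,1,3) ≡ 6 (mod 11); P is NOT on the curve.

Evaluate F(5, 1, 3) term-by-term (mod 11).
  -X**2 ↦ -1·25·1·1 = -25
  -2*X*Y ↦ -2·5·1·1 = -10
  -2*X*Z ↦ -2·5·1·3 = -30
  3*Y**2 ↦ 3·1·1·1 = 3
  -3*Y*Z ↦ -3·1·1·3 = -9
Sum: F(5, 1, 3) = (-25) + (-10) + (-30) + (3) + (-9) = -71.
Reducing mod 11: -71 ≡ 6 (mod 11).
Since F(a, b, c) ≡ 6 ≠ 0 (mod 11), P does NOT lie on the curve.


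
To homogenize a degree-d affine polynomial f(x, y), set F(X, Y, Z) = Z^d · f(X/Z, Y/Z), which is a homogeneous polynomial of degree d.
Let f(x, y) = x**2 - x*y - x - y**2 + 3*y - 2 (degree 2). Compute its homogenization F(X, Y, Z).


F(X, Y, Z) = X**2 - X*Y - X*Z - Y**2 + 3*Y*Z - 2*Z**2

deg(f) = 2.
Substitute x = X/Z, y = Y/Z into f, then multiply by Z^2.
  monomial 1·x^2·y^0 ↦ 1·X^2·Y^0·Z^0.
  monomial -1·x^1·y^1 ↦ -1·X^1·Y^1·Z^0.
  monomial -1·x^1·y^0 ↦ -1·X^1·Y^0·Z^1.
  monomial -1·x^0·y^2 ↦ -1·X^0·Y^2·Z^0.
  monomial 3·x^0·y^1 ↦ 3·X^0·Y^1·Z^1.
  monomial -2·x^0·y^0 ↦ -2·X^0·Y^0·Z^2.
Collecting: F(X, Y, Z) = X**2 - X*Y - X*Z - Y**2 + 3*Y*Z - 2*Z**2.


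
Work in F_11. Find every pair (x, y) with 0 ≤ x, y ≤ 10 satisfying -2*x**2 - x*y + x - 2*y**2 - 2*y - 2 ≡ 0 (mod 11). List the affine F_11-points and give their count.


Affine F_11-points: {(4, 3), (4, 5), (5, 5), (5, 8), (6, 3), (6, 4), (8, 8), (8, 9), (9, 4), (9, 7), (10, 7), (10, 9)}; count = 12.

For each of the 121 pairs (x, y) ∈ F_11², evaluate f(x, y) mod 11. Record the zeros.
  x = 0: [0↦9, 1↦5, 2↦8, 3↦7, 4↦2, 5↦4, 6↦2, 7↦7, 8↦8, 9↦5, 10↦9]  zeros at y ∈ ∅
  x = 1: [0↦8, 1↦3, 2↦5, 3↦3, 4↦8, 5↦9, 6↦6, 7↦10, 8↦10, 9↦6, 10↦9]  zeros at y ∈ ∅
  x = 2: [0↦3, 1↦8, 2↦9, 3↦6, 4↦10, 5↦10, 6↦6, 7↦9, 8↦8, 9↦3, 10↦5]  zeros at y ∈ ∅
  x = 3: [0↦5, 1↦9, 2↦9, 3↦5, 4↦8, 5↦7, 6↦2, 7↦4, 8↦2, 9↦7, 10↦8]  zeros at y ∈ ∅
  x = 4: [0↦3, 1↦6, 2↦5, 3↦0, 4↦2, 5↦0, 6↦5, 7↦6, 8↦3, 9↦7, 10↦7]  zeros at y ∈ {3, 5}
  x = 5: [0↦8, 1↦10, 2↦8, 3↦2, 4↦3, 5↦0, 6↦4, 7↦4, 8↦0, 9↦3, 10↦2]  zeros at y ∈ {5, 8}
  x = 6: [0↦9, 1↦10, 2↦7, 3↦0, 4↦0, 5↦7, 6↦10, 7↦9, 8↦4, 9↦6, 10↦4]  zeros at y ∈ {3, 4}
  x = 7: [0↦6, 1↦6, 2↦2, 3↦5, 4↦4, 5↦10, 6↦1, 7↦10, 8↦4, 9↦5, 10↦2]  zeros at y ∈ ∅
  x = 8: [0↦10, 1↦9, 2↦4, 3↦6, 4↦4, 5↦9, 6↦10, 7↦7, 8↦0, 9↦0, 10↦7]  zeros at y ∈ {8, 9}
  x = 9: [0↦10, 1↦8, 2↦2, 3↦3, 4↦0, 5↦4, 6↦4, 7↦0, 8↦3, 9↦2, 10↦8]  zeros at y ∈ {4, 7}
  x = 10: [0↦6, 1↦3, 2↦7, 3↦7, 4↦3, 5↦6, 6↦5, 7↦0, 8↦2, 9↦0, 10↦5]  zeros at y ∈ {7, 9}
Collecting zeros: affine points = {(4, 3), (4, 5), (5, 5), (5, 8), (6, 3), (6, 4), (8, 8), (8, 9), (9, 4), (9, 7), (10, 7), (10, 9)}.
Total count |C(F_11)_aff| = 12.


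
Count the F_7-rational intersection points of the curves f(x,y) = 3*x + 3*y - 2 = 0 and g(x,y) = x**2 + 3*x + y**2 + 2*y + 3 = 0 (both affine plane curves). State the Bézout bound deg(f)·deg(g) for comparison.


Common zeros: {(3, 0)}; count = 1; Bézout bound = 2.

deg(f) = 1, deg(g) = 2, so Bézout bound = 2.
Scan x ∈ F_7. For each x, list the y ∈ F_7 with f(x, y) ≡ 0 and those with g(x, y) ≡ 0 (mod 7); the common zeros in that column are the intersection.
  x = 0: f ≡ 0 at y ∈ {3}; g ≡ 0 at y ∈ ∅; common: ∅.
  x = 1: f ≡ 0 at y ∈ {2}; g ≡ 0 at y ∈ {0, 5}; common: ∅.
  x = 2: f ≡ 0 at y ∈ {1}; g ≡ 0 at y ∈ {2, 3}; common: ∅.
  x = 3: f ≡ 0 at y ∈ {0}; g ≡ 0 at y ∈ {0, 5}; common: {0}.
  x = 4: f ≡ 0 at y ∈ {6}; g ≡ 0 at y ∈ ∅; common: ∅.
  x = 5: f ≡ 0 at y ∈ {5}; g ≡ 0 at y ∈ {6}; common: ∅.
  x = 6: f ≡ 0 at y ∈ {4}; g ≡ 0 at y ∈ {6}; common: ∅.
Collecting: common zeros = {(3, 0)}, so the count is 1.
Comparison with the Bézout bound: 1 ≤ 2 = deg(f)·deg(g), as expected for curves with no common component (the affine F_7-count falls short of the bound because intersections may lie at infinity, over extension fields, or carry multiplicity).


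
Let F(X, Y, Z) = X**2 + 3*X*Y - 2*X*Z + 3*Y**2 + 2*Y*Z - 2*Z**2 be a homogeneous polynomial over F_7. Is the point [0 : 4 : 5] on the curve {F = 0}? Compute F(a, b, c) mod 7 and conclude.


F(0,4,5) ≡ 3 (mod 7); P is NOT on the curve.

Evaluate F(0, 4, 5) term-by-term (mod 7).
  X**2 ↦ 1·0·1·1 = 0
  3*X*Y ↦ 3·0·4·1 = 0
  -2*X*Z ↦ -2·0·1·5 = 0
  3*Y**2 ↦ 3·1·16·1 = 48
  2*Y*Z ↦ 2·1·4·5 = 40
  -2*Z**2 ↦ -2·1·1·25 = -50
Sum: F(0, 4, 5) = (0) + (0) + (0) + (48) + (40) + (-50) = 38.
Reducing mod 7: 38 ≡ 3 (mod 7).
Since F(a, b, c) ≡ 3 ≠ 0 (mod 7), P does NOT lie on the curve.


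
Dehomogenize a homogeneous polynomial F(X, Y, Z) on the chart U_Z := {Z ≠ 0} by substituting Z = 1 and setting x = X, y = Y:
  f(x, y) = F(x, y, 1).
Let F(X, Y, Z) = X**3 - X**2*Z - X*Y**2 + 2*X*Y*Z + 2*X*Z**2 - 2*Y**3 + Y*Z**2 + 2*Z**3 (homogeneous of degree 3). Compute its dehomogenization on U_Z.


f(x, y) = x**3 - x**2 - x*y**2 + 2*x*y + 2*x - 2*y**3 + y + 2

On U_Z we set Z = 1. Each monomial c·X^i·Y^j·Z^k in F becomes c·x^i·y^j·1^k = c·x^i·y^j.
Substituting Z = 1: F(X, Y, 1) = x**3 - x**2 - x*y**2 + 2*x*y + 2*x - 2*y**3 + y + 2.
Note: deg(f) ≤ deg(F) = 3; strict inequality happens when F is divisible by Z (lost terms).


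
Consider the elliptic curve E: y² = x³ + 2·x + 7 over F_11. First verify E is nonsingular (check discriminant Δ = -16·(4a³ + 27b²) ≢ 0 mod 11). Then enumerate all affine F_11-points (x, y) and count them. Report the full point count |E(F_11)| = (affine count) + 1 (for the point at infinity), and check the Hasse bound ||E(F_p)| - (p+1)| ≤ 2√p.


Affine points = {(6, 2), (6, 9), (7, 1), (7, 10), (10, 2), (10, 9)}; affine count = 6; |E(F_11)| = 7.

Discriminant check: Δ ∝ 4a³ + 27b² = 4·2³ + 27·7² = 4·8 + 27·49 ≡ 2 (mod 11). Nonzero ⇒ E is nonsingular.
For each x ∈ F_11, compute rhs = x³ + 2·x + 7 mod 11, then count y ∈ F_11 with y² ≡ rhs.
  x = 0: rhs = 7, matching y values: none (0 points).
  x = 1: rhs = 10, matching y values: none (0 points).
  x = 2: rhs = 8, matching y values: none (0 points).
  x = 3: rhs = 7, matching y values: none (0 points).
  x = 4: rhs = 2, matching y values: none (0 points).
  x = 5: rhs = 10, matching y values: none (0 points).
  x = 6: rhs = 4, matching y values: 2, 9 (2 points).
  x = 7: rhs = 1, matching y values: 1, 10 (2 points).
  x = 8: rhs = 7, matching y values: none (0 points).
  x = 9: rhs = 6, matching y values: none (0 points).
  x = 10: rhs = 4, matching y values: 2, 9 (2 points).
Total affine count: 6.
Full point count |E(F_11)| = 6 + 1 = 7.
Hasse bound: |7 − (11+1)| = |-5| = 5 ≤ 2√11 ≈ 6.6332 ✓.


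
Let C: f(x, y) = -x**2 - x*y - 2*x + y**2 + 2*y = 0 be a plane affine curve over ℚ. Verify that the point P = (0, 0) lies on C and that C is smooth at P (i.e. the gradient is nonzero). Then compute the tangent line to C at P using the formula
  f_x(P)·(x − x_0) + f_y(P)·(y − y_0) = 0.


Tangent line at P: -2*x + 2*y = 0.

Step 1: f(0, 0) = 0, so P lies on C.
Step 2: partial derivatives
  f_x(x, y) = -2*x - y - 2, f_y(x, y) = -x + 2*y + 2.
  f_x(P) = -2, f_y(P) = 2 (gradient nonzero, so P is smooth).
Step 3: tangent line at P: -2·(x − 0) + 2·(y − 0) = 0.
Expanding: -2*x + 2*y = 0.


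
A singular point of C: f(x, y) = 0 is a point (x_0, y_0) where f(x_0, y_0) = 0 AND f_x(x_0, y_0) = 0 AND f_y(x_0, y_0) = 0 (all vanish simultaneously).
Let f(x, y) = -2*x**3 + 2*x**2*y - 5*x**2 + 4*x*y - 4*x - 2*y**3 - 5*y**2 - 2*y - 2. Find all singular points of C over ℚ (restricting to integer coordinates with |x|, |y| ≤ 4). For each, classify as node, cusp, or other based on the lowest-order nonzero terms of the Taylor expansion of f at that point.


Singular points: {(-1, -1)}; classification: node.

Compute partial derivatives:
  f_x = -6*x**2 + 4*x*y - 10*x + 4*y - 4.
  f_y = 2*x**2 + 4*x - 6*y**2 - 10*y - 2.
Scan x_0 ∈ {−4, ..., 4}. For each x_0, f_y(x_0, y) is a polynomial in y; find its integer roots y ∈ {−4, ..., 4}, then test f_x and f at those candidates.
  x = -4: f_y(-4, y) = -6*y**2 - 10*y + 14; no integer root y with |y| ≤ 4.
  x = -3: f_y(-3, y) = -6*y**2 - 10*y + 4; vanishes at y ∈ {-2}. (-3, -2): f_x = -12 ≠ 0.
  x = -2: f_y(-2, y) = -6*y**2 - 10*y - 2; no integer root y with |y| ≤ 4.
  x = -1: f_y(-1, y) = -6*y**2 - 10*y - 4; vanishes at y ∈ {-1}. (-1, -1): f_x = 0, f = 0 — SINGULAR.
  x = 0: f_y(0, y) = -6*y**2 - 10*y - 2; no integer root y with |y| ≤ 4.
  x = 1: f_y(1, y) = -6*y**2 - 10*y + 4; vanishes at y ∈ {-2}. (1, -2): f_x = -36 ≠ 0.
  x = 2: f_y(2, y) = -6*y**2 - 10*y + 14; no integer root y with |y| ≤ 4.
  x = 3: f_y(3, y) = -6*y**2 - 10*y + 28; no integer root y with |y| ≤ 4.
  x = 4: f_y(4, y) = -6*y**2 - 10*y + 46; no integer root y with |y| ≤ 4.
Only singular point on the grid: (-1, -1).
Classify: substitute x = -1 + u, y = -1 + v and expand: f = -2*u**3 + 2*u**2*v - u**2 - 2*v**3 + v**2.
No constant or linear terms (consistent with a singular point). Quadratic part: -u**2 + v**2. Cubic part: -2*u**3 + 2*u**2*v - 2*v**3.
The quadratic part v**2 - u**2 = (v − u)(v + u) splits into two distinct linear factors, so there are two distinct tangent lines y − -1 = ±(x − -1) — this is a node (ordinary double point).
Classification: node.


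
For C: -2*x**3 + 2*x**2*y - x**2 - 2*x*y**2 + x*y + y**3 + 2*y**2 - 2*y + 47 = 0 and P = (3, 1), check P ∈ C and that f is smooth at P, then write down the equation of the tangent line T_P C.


Tangent line at P: -49*x + 14*y + 133 = 0.

Step 1: f(3, 1) = 0, so P lies on C.
Step 2: partial derivatives
  f_x(x, y) = -6*x**2 + 4*x*y - 2*x - 2*y**2 + y, f_y(x, y) = 2*x**2 - 4*x*y + x + 3*y**2 + 4*y - 2.
  f_x(P) = -49, f_y(P) = 14 (gradient nonzero, so P is smooth).
Step 3: tangent line at P: -49·(x − 3) + 14·(y − 1) = 0.
Expanding: -49*x + 14*y + 133 = 0.


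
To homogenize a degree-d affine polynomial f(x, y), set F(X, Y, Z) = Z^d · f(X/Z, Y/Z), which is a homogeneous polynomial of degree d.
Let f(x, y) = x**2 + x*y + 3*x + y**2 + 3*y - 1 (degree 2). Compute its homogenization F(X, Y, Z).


F(X, Y, Z) = X**2 + X*Y + 3*X*Z + Y**2 + 3*Y*Z - Z**2

deg(f) = 2.
Substitute x = X/Z, y = Y/Z into f, then multiply by Z^2.
  monomial 1·x^2·y^0 ↦ 1·X^2·Y^0·Z^0.
  monomial 1·x^1·y^1 ↦ 1·X^1·Y^1·Z^0.
  monomial 3·x^1·y^0 ↦ 3·X^1·Y^0·Z^1.
  monomial 1·x^0·y^2 ↦ 1·X^0·Y^2·Z^0.
  monomial 3·x^0·y^1 ↦ 3·X^0·Y^1·Z^1.
  monomial -1·x^0·y^0 ↦ -1·X^0·Y^0·Z^2.
Collecting: F(X, Y, Z) = X**2 + X*Y + 3*X*Z + Y**2 + 3*Y*Z - Z**2.


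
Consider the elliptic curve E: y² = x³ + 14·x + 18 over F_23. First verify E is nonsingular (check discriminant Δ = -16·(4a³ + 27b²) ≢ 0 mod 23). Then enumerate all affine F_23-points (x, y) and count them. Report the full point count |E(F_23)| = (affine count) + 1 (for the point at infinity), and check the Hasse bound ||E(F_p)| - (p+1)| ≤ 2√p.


Affine points = {(0, 8), (0, 15), (2, 10), (2, 13), (3, 8), (3, 15), (4, 0), (5, 11), (5, 12), (10, 10), (10, 13), (11, 10), (11, 13), (19, 6), (19, 17), (20, 8), (20, 15), (22, 7), (22, 16)}; affine count = 19; |E(F_23)| = 20.

Discriminant check: Δ ∝ 4a³ + 27b² = 4·14³ + 27·18² = 4·2744 + 27·324 ≡ 13 (mod 23). Nonzero ⇒ E is nonsingular.
For each x ∈ F_23, compute rhs = x³ + 14·x + 18 mod 23, then count y ∈ F_23 with y² ≡ rhs.
  x = 0: rhs = 18, matching y values: 8, 15 (2 points).
  x = 1: rhs = 10, matching y values: none (0 points).
  x = 2: rhs = 8, matching y values: 10, 13 (2 points).
  x = 3: rhs = 18, matching y values: 8, 15 (2 points).
  x = 4: rhs = 0, matching y values: 0 (1 points).
  x = 5: rhs = 6, matching y values: 11, 12 (2 points).
  x = 6: rhs = 19, matching y values: none (0 points).
  x = 7: rhs = 22, matching y values: none (0 points).
  x = 8: rhs = 21, matching y values: none (0 points).
  x = 9: rhs = 22, matching y values: none (0 points).
  x = 10: rhs = 8, matching y values: 10, 13 (2 points).
  x = 11: rhs = 8, matching y values: 10, 13 (2 points).
  x = 12: rhs = 5, matching y values: none (0 points).
  x = 13: rhs = 5, matching y values: none (0 points).
  x = 14: rhs = 14, matching y values: none (0 points).
  x = 15: rhs = 15, matching y values: none (0 points).
  x = 16: rhs = 14, matching y values: none (0 points).
  x = 17: rhs = 17, matching y values: none (0 points).
  x = 18: rhs = 7, matching y values: none (0 points).
  x = 19: rhs = 13, matching y values: 6, 17 (2 points).
  x = 20: rhs = 18, matching y values: 8, 15 (2 points).
  x = 21: rhs = 5, matching y values: none (0 points).
  x = 22: rhs = 3, matching y values: 7, 16 (2 points).
Total affine count: 19.
Full point count |E(F_23)| = 19 + 1 = 20.
Hasse bound: |20 − (23+1)| = |-4| = 4 ≤ 2√23 ≈ 9.5917 ✓.


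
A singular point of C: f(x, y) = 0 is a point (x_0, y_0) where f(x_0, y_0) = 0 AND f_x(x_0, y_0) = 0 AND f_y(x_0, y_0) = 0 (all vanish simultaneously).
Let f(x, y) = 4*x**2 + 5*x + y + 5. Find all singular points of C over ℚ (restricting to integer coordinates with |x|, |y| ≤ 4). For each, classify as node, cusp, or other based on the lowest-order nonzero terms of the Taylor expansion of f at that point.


No singular points in the scanned grid; C is smooth there.

Compute partial derivatives:
  f_x = 8*x + 5.
  f_y = 1.
f_y = 1 is a nonzero constant, so f_y never vanishes: no point (x, y) can satisfy f = f_x = f_y = 0. In particular no (x, y) ∈ {−4, ..., 4}² is singular; the curve is smooth.


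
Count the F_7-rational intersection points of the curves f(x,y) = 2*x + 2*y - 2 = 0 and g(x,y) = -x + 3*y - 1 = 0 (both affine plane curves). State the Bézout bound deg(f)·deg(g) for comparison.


Common zeros: {(4, 4)}; count = 1; Bézout bound = 1.

deg(f) = 1, deg(g) = 1, so Bézout bound = 1.
Scan x ∈ F_7. For each x, list the y ∈ F_7 with f(x, y) ≡ 0 and those with g(x, y) ≡ 0 (mod 7); the common zeros in that column are the intersection.
  x = 0: f ≡ 0 at y ∈ {1}; g ≡ 0 at y ∈ {5}; common: ∅.
  x = 1: f ≡ 0 at y ∈ {0}; g ≡ 0 at y ∈ {3}; common: ∅.
  x = 2: f ≡ 0 at y ∈ {6}; g ≡ 0 at y ∈ {1}; common: ∅.
  x = 3: f ≡ 0 at y ∈ {5}; g ≡ 0 at y ∈ {6}; common: ∅.
  x = 4: f ≡ 0 at y ∈ {4}; g ≡ 0 at y ∈ {4}; common: {4}.
  x = 5: f ≡ 0 at y ∈ {3}; g ≡ 0 at y ∈ {2}; common: ∅.
  x = 6: f ≡ 0 at y ∈ {2}; g ≡ 0 at y ∈ {0}; common: ∅.
Collecting: common zeros = {(4, 4)}, so the count is 1.
Comparison with the Bézout bound: 1 ≤ 1 = deg(f)·deg(g), as expected for curves with no common component (the bound is attained).


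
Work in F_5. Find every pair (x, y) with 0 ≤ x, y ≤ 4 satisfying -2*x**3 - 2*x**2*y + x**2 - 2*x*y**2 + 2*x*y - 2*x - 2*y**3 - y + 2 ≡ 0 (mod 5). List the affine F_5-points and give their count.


Affine F_5-points: {(0, 3), (0, 4), (1, 4), (2, 1), (3, 1), (3, 2), (3, 4)}; count = 7.

For each of the 25 pairs (x, y) ∈ F_5², evaluate f(x, y) mod 5. Record the zeros.
  x = 0: [0↦2, 1↦4, 2↦4, 3↦0, 4↦0]  zeros at y ∈ {3, 4}
  x = 1: [0↦4, 1↦4, 2↦3, 3↦4, 4↦0]  zeros at y ∈ {4}
  x = 2: [0↦1, 1↦0, 2↦4, 3↦1, 4↦4]  zeros at y ∈ {1}
  x = 3: [0↦1, 1↦0, 2↦0, 3↦4, 4↦0]  zeros at y ∈ {1, 2, 4}
  x = 4: [0↦2, 1↦2, 2↦4, 3↦1, 4↦1]  zeros at y ∈ ∅
Collecting zeros: affine points = {(0, 3), (0, 4), (1, 4), (2, 1), (3, 1), (3, 2), (3, 4)}.
Total count |C(F_5)_aff| = 7.


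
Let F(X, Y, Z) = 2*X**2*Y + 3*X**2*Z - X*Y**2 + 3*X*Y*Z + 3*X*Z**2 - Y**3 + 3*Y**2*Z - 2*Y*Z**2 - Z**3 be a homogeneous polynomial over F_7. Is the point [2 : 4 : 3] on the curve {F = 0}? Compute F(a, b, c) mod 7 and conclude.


F(2,4,3) ≡ 3 (mod 7); P is NOT on the curve.

Evaluate F(2, 4, 3) term-by-term (mod 7).
  2*X**2*Y ↦ 2·4·4·1 = 32
  3*X**2*Z ↦ 3·4·1·3 = 36
  -X*Y**2 ↦ -1·2·16·1 = -32
  3*X*Y*Z ↦ 3·2·4·3 = 72
  3*X*Z**2 ↦ 3·2·1·9 = 54
  -Y**3 ↦ -1·1·64·1 = -64
  3*Y**2*Z ↦ 3·1·16·3 = 144
  -2*Y*Z**2 ↦ -2·1·4·9 = -72
  -Z**3 ↦ -1·1·1·27 = -27
Sum: F(2, 4, 3) = (32) + (36) + (-32) + (72) + (54) + (-64) + (144) + (-72) + (-27) = 143.
Reducing mod 7: 143 ≡ 3 (mod 7).
Since F(a, b, c) ≡ 3 ≠ 0 (mod 7), P does NOT lie on the curve.


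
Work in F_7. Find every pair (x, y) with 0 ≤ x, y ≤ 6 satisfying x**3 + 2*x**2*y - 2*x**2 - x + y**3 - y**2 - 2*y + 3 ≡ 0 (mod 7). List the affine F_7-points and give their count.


Affine F_7-points: {(1, 4), (2, 1), (2, 6), (3, 5), (5, 5), (6, 4)}; count = 6.

For each of the 49 pairs (x, y) ∈ F_7², evaluate f(x, y) mod 7. Record the zeros.
  x = 0: [0↦3, 1↦1, 2↦3, 3↦1, 4↦1, 5↦2, 6↦3]  zeros at y ∈ ∅
  x = 1: [0↦1, 1↦1, 2↦5, 3↦5, 4↦0, 5↦3, 6↦6]  zeros at y ∈ {4}
  x = 2: [0↦1, 1↦0, 2↦3, 3↦2, 4↦3, 5↦5, 6↦0]  zeros at y ∈ {1, 6}
  x = 3: [0↦2, 1↦4, 2↦3, 3↦5, 4↦2, 5↦0, 6↦5]  zeros at y ∈ {5}
  x = 4: [0↦3, 1↦5, 2↦4, 3↦6, 4↦3, 5↦1, 6↦6]  zeros at y ∈ ∅
  x = 5: [0↦3, 1↦2, 2↦5, 3↦4, 4↦5, 5↦0, 6↦2]  zeros at y ∈ {5}
  x = 6: [0↦1, 1↦1, 2↦5, 3↦5, 4↦0, 5↦3, 6↦6]  zeros at y ∈ {4}
Collecting zeros: affine points = {(1, 4), (2, 1), (2, 6), (3, 5), (5, 5), (6, 4)}.
Total count |C(F_7)_aff| = 6.


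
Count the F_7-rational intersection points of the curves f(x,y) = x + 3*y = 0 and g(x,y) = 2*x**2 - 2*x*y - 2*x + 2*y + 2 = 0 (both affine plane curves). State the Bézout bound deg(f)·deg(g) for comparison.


Common zeros: ∅; count = 0; Bézout bound = 2.

deg(f) = 1, deg(g) = 2, so Bézout bound = 2.
Scan x ∈ F_7. For each x, list the y ∈ F_7 with f(x, y) ≡ 0 and those with g(x, y) ≡ 0 (mod 7); the common zeros in that column are the intersection.
  x = 0: f ≡ 0 at y ∈ {0}; g ≡ 0 at y ∈ {6}; common: ∅.
  x = 1: f ≡ 0 at y ∈ {2}; g ≡ 0 at y ∈ ∅; common: ∅.
  x = 2: f ≡ 0 at y ∈ {4}; g ≡ 0 at y ∈ {3}; common: ∅.
  x = 3: f ≡ 0 at y ∈ {6}; g ≡ 0 at y ∈ {0}; common: ∅.
  x = 4: f ≡ 0 at y ∈ {1}; g ≡ 0 at y ∈ {2}; common: ∅.
  x = 5: f ≡ 0 at y ∈ {3}; g ≡ 0 at y ∈ {0}; common: ∅.
  x = 6: f ≡ 0 at y ∈ {5}; g ≡ 0 at y ∈ {2}; common: ∅.
Collecting: common zeros = ∅, so the count is 0.
Comparison with the Bézout bound: 0 ≤ 2 = deg(f)·deg(g), as expected for curves with no common component (the affine F_7-count falls short of the bound because intersections may lie at infinity, over extension fields, or carry multiplicity).


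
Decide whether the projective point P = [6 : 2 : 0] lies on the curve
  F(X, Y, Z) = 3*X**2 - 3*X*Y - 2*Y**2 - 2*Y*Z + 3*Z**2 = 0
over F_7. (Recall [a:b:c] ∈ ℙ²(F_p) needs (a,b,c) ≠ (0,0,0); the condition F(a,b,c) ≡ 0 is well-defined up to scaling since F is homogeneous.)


F(6,2,0) ≡ 1 (mod 7); P is NOT on the curve.

Evaluate F(6, 2, 0) term-by-term (mod 7).
  3*X**2 ↦ 3·36·1·1 = 108
  -3*X*Y ↦ -3·6·2·1 = -36
  -2*Y**2 ↦ -2·1·4·1 = -8
  -2*Y*Z ↦ -2·1·2·0 = 0
  3*Z**2 ↦ 3·1·1·0 = 0
Sum: F(6, 2, 0) = (108) + (-36) + (-8) + (0) + (0) = 64.
Reducing mod 7: 64 ≡ 1 (mod 7).
Since F(a, b, c) ≡ 1 ≠ 0 (mod 7), P does NOT lie on the curve.


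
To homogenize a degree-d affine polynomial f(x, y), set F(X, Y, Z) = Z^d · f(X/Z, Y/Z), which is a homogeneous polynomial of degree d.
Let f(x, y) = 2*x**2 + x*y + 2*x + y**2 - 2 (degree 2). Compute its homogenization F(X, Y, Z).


F(X, Y, Z) = 2*X**2 + X*Y + 2*X*Z + Y**2 - 2*Z**2

deg(f) = 2.
Substitute x = X/Z, y = Y/Z into f, then multiply by Z^2.
  monomial 2·x^2·y^0 ↦ 2·X^2·Y^0·Z^0.
  monomial 1·x^1·y^1 ↦ 1·X^1·Y^1·Z^0.
  monomial 2·x^1·y^0 ↦ 2·X^1·Y^0·Z^1.
  monomial 1·x^0·y^2 ↦ 1·X^0·Y^2·Z^0.
  monomial -2·x^0·y^0 ↦ -2·X^0·Y^0·Z^2.
Collecting: F(X, Y, Z) = 2*X**2 + X*Y + 2*X*Z + Y**2 - 2*Z**2.


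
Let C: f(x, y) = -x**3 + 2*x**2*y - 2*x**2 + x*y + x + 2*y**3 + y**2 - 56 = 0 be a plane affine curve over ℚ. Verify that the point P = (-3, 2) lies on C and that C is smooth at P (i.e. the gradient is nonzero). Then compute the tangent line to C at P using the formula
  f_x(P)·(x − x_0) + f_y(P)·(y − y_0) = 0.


Tangent line at P: -36*x + 43*y - 194 = 0.

Step 1: f(-3, 2) = 0, so P lies on C.
Step 2: partial derivatives
  f_x(x, y) = -3*x**2 + 4*x*y - 4*x + y + 1, f_y(x, y) = 2*x**2 + x + 6*y**2 + 2*y.
  f_x(P) = -36, f_y(P) = 43 (gradient nonzero, so P is smooth).
Step 3: tangent line at P: -36·(x − -3) + 43·(y − 2) = 0.
Expanding: -36*x + 43*y - 194 = 0.


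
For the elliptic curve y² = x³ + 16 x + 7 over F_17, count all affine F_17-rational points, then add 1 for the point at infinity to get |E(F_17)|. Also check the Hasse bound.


Affine points = {(2, 8), (2, 9), (4, 4), (4, 13), (5, 5), (5, 12), (6, 8), (6, 9), (8, 1), (8, 16), (9, 8), (9, 9), (11, 1), (11, 16), (13, 7), (13, 10), (14, 0), (15, 1), (15, 16)}; affine count = 19; |E(F_17)| = 20.

Discriminant check: Δ ∝ 4a³ + 27b² = 4·16³ + 27·7² = 4·4096 + 27·49 ≡ 10 (mod 17). Nonzero ⇒ E is nonsingular.
For each x ∈ F_17, compute rhs = x³ + 16·x + 7 mod 17, then count y ∈ F_17 with y² ≡ rhs.
  x = 0: rhs = 7, matching y values: none (0 points).
  x = 1: rhs = 7, matching y values: none (0 points).
  x = 2: rhs = 13, matching y values: 8, 9 (2 points).
  x = 3: rhs = 14, matching y values: none (0 points).
  x = 4: rhs = 16, matching y values: 4, 13 (2 points).
  x = 5: rhs = 8, matching y values: 5, 12 (2 points).
  x = 6: rhs = 13, matching y values: 8, 9 (2 points).
  x = 7: rhs = 3, matching y values: none (0 points).
  x = 8: rhs = 1, matching y values: 1, 16 (2 points).
  x = 9: rhs = 13, matching y values: 8, 9 (2 points).
  x = 10: rhs = 11, matching y values: none (0 points).
  x = 11: rhs = 1, matching y values: 1, 16 (2 points).
  x = 12: rhs = 6, matching y values: none (0 points).
  x = 13: rhs = 15, matching y values: 7, 10 (2 points).
  x = 14: rhs = 0, matching y values: 0 (1 points).
  x = 15: rhs = 1, matching y values: 1, 16 (2 points).
  x = 16: rhs = 7, matching y values: none (0 points).
Total affine count: 19.
Full point count |E(F_17)| = 19 + 1 = 20.
Hasse bound: |20 − (17+1)| = |2| = 2 ≤ 2√17 ≈ 8.2462 ✓.


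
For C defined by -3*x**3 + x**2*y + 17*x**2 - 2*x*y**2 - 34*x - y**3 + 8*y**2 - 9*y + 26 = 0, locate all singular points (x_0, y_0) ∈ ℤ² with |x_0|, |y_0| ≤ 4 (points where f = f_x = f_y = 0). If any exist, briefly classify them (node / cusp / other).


Singular points: {(2, 1)}; classification: cusp.

Compute partial derivatives:
  f_x = -9*x**2 + 2*x*y + 34*x - 2*y**2 - 34.
  f_y = x**2 - 4*x*y - 3*y**2 + 16*y - 9.
Scan x_0 ∈ {−4, ..., 4}. For each x_0, f_y(x_0, y) is a polynomial in y; find its integer roots y ∈ {−4, ..., 4}, then test f_x and f at those candidates.
  x = -4: f_y(-4, y) = -3*y**2 + 32*y + 7; no integer root y with |y| ≤ 4.
  x = -3: f_y(-3, y) = -3*y**2 + 28*y; vanishes at y ∈ {0}. (-3, 0): f_x = -217 ≠ 0.
  x = -2: f_y(-2, y) = -3*y**2 + 24*y - 5; no integer root y with |y| ≤ 4.
  x = -1: f_y(-1, y) = -3*y**2 + 20*y - 8; no integer root y with |y| ≤ 4.
  x = 0: f_y(0, y) = -3*y**2 + 16*y - 9; no integer root y with |y| ≤ 4.
  x = 1: f_y(1, y) = -3*y**2 + 12*y - 8; no integer root y with |y| ≤ 4.
  x = 2: f_y(2, y) = -3*y**2 + 8*y - 5; vanishes at y ∈ {1}. (2, 1): f_x = 0, f = 0 — SINGULAR.
  x = 3: f_y(3, y) = -3*y**2 + 4*y; vanishes at y ∈ {0}. (3, 0): f_x = -13 ≠ 0.
  x = 4: f_y(4, y) = 7 - 3*y**2; no integer root y with |y| ≤ 4.
Only singular point on the grid: (2, 1).
Classify: substitute x = 2 + u, y = 1 + v and expand: f = -3*u**3 + u**2*v - 2*u*v**2 - v**3 + v**2.
No constant or linear terms (consistent with a singular point). Quadratic part: v**2. Cubic part: -3*u**3 + u**2*v - 2*u*v**2 - v**3.
The quadratic part v**2 is a perfect square, so there is a single (double) tangent line v = 0, i.e. y = 1. Restricting the cubic part to that line (v = 0) leaves -3*u**3 ≠ 0, so f is not divisible by v and the branch is v² ≈ 3*u**3 to lowest order — this is a cusp.
Classification: cusp.


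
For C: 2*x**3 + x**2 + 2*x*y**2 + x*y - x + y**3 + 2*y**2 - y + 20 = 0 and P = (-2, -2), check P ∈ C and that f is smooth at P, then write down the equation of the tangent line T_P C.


Tangent line at P: 25*x + 17*y + 84 = 0.

Step 1: f(-2, -2) = 0, so P lies on C.
Step 2: partial derivatives
  f_x(x, y) = 6*x**2 + 2*x + 2*y**2 + y - 1, f_y(x, y) = 4*x*y + x + 3*y**2 + 4*y - 1.
  f_x(P) = 25, f_y(P) = 17 (gradient nonzero, so P is smooth).
Step 3: tangent line at P: 25·(x − -2) + 17·(y − -2) = 0.
Expanding: 25*x + 17*y + 84 = 0.


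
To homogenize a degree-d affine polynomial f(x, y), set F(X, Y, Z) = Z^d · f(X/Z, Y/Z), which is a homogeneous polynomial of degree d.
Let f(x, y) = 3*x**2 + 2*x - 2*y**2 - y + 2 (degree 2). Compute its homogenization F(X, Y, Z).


F(X, Y, Z) = 3*X**2 + 2*X*Z - 2*Y**2 - Y*Z + 2*Z**2

deg(f) = 2.
Substitute x = X/Z, y = Y/Z into f, then multiply by Z^2.
  monomial 3·x^2·y^0 ↦ 3·X^2·Y^0·Z^0.
  monomial 2·x^1·y^0 ↦ 2·X^1·Y^0·Z^1.
  monomial -2·x^0·y^2 ↦ -2·X^0·Y^2·Z^0.
  monomial -1·x^0·y^1 ↦ -1·X^0·Y^1·Z^1.
  monomial 2·x^0·y^0 ↦ 2·X^0·Y^0·Z^2.
Collecting: F(X, Y, Z) = 3*X**2 + 2*X*Z - 2*Y**2 - Y*Z + 2*Z**2.


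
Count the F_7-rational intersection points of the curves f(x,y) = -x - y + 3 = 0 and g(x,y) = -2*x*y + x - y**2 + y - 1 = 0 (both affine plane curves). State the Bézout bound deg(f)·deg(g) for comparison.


Common zeros: {(0, 3)}; count = 1; Bézout bound = 2.

deg(f) = 1, deg(g) = 2, so Bézout bound = 2.
Scan x ∈ F_7. For each x, list the y ∈ F_7 with f(x, y) ≡ 0 and those with g(x, y) ≡ 0 (mod 7); the common zeros in that column are the intersection.
  x = 0: f ≡ 0 at y ∈ {3}; g ≡ 0 at y ∈ {3, 5}; common: {3}.
  x = 1: f ≡ 0 at y ∈ {2}; g ≡ 0 at y ∈ {0, 6}; common: ∅.
  x = 2: f ≡ 0 at y ∈ {1}; g ≡ 0 at y ∈ ∅; common: ∅.
  x = 3: f ≡ 0 at y ∈ {0}; g ≡ 0 at y ∈ ∅; common: ∅.
  x = 4: f ≡ 0 at y ∈ {6}; g ≡ 0 at y ∈ ∅; common: ∅.
  x = 5: f ≡ 0 at y ∈ {5}; g ≡ 0 at y ∈ ∅; common: ∅.
  x = 6: f ≡ 0 at y ∈ {4}; g ≡ 0 at y ∈ {1, 2}; common: ∅.
Collecting: common zeros = {(0, 3)}, so the count is 1.
Comparison with the Bézout bound: 1 ≤ 2 = deg(f)·deg(g), as expected for curves with no common component (the affine F_7-count falls short of the bound because intersections may lie at infinity, over extension fields, or carry multiplicity).


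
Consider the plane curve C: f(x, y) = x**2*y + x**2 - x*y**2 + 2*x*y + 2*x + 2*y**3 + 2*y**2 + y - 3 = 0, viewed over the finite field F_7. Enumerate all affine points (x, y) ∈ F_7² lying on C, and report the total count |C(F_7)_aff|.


Affine F_7-points: {(0, 4), (1, 0), (1, 1), (1, 2), (3, 2), (3, 3), (3, 6), (4, 0), (4, 4), (6, 3)}; count = 10.

For each of the 49 pairs (x, y) ∈ F_7², evaluate f(x, y) mod 7. Record the zeros.
  x = 0: [0↦4, 1↦2, 2↦2, 3↦2, 4↦0, 5↦1, 6↦3]  zeros at y ∈ {4}
  x = 1: [0↦0, 1↦0, 2↦0, 3↦5, 4↦6, 5↦1, 6↦2]  zeros at y ∈ {0, 1, 2}
  x = 2: [0↦5, 1↦2, 2↦4, 3↦2, 4↦1, 5↦6, 6↦1]  zeros at y ∈ ∅
  x = 3: [0↦5, 1↦1, 2↦0, 3↦0, 4↦6, 5↦2, 6↦0]  zeros at y ∈ {2, 3, 6}
  x = 4: [0↦0, 1↦4, 2↦2, 3↦6, 4↦0, 5↦3, 6↦6]  zeros at y ∈ {0, 4}
  x = 5: [0↦4, 1↦4, 2↦3, 3↦6, 4↦4, 5↦2, 6↦5]  zeros at y ∈ ∅
  x = 6: [0↦3, 1↦1, 2↦3, 3↦0, 4↦4, 5↦6, 6↦4]  zeros at y ∈ {3}
Collecting zeros: affine points = {(0, 4), (1, 0), (1, 1), (1, 2), (3, 2), (3, 3), (3, 6), (4, 0), (4, 4), (6, 3)}.
Total count |C(F_7)_aff| = 10.


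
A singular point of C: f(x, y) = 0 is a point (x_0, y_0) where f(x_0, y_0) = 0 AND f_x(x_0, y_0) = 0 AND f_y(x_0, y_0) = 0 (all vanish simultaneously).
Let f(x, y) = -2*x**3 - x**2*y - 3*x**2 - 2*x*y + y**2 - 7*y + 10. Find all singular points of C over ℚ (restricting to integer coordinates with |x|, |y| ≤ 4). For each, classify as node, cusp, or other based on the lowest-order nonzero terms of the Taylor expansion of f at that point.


Singular points: {(-1, 3)}; classification: cusp.

Compute partial derivatives:
  f_x = -6*x**2 - 2*x*y - 6*x - 2*y.
  f_y = -x**2 - 2*x + 2*y - 7.
Scan x_0 ∈ {−4, ..., 4}. For each x_0, f_y(x_0, y) is a polynomial in y; find its integer roots y ∈ {−4, ..., 4}, then test f_x and f at those candidates.
  x = -4: f_y(-4, y) = 2*y - 15; no integer root y with |y| ≤ 4.
  x = -3: f_y(-3, y) = 2*y - 10; no integer root y with |y| ≤ 4.
  x = -2: f_y(-2, y) = 2*y - 7; no integer root y with |y| ≤ 4.
  x = -1: f_y(-1, y) = 2*y - 6; vanishes at y ∈ {3}. (-1, 3): f_x = 0, f = 0 — SINGULAR.
  x = 0: f_y(0, y) = 2*y - 7; no integer root y with |y| ≤ 4.
  x = 1: f_y(1, y) = 2*y - 10; no integer root y with |y| ≤ 4.
  x = 2: f_y(2, y) = 2*y - 15; no integer root y with |y| ≤ 4.
  x = 3: f_y(3, y) = 2*y - 22; no integer root y with |y| ≤ 4.
  x = 4: f_y(4, y) = 2*y - 31; no integer root y with |y| ≤ 4.
Only singular point on the grid: (-1, 3).
Classify: substitute x = -1 + u, y = 3 + v and expand: f = -2*u**3 - u**2*v + v**2.
No constant or linear terms (consistent with a singular point). Quadratic part: v**2. Cubic part: -2*u**3 - u**2*v.
The quadratic part v**2 is a perfect square, so there is a single (double) tangent line v = 0, i.e. y = 3. Restricting the cubic part to that line (v = 0) leaves -2*u**3 ≠ 0, so f is not divisible by v and the branch is v² ≈ 2*u**3 to lowest order — this is a cusp.
Classification: cusp.


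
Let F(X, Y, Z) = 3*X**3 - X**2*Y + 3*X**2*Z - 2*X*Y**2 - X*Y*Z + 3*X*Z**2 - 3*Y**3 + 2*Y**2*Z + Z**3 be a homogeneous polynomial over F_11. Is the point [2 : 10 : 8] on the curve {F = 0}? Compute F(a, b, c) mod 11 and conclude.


F(2,10,8) ≡ 6 (mod 11); P is NOT on the curve.

Evaluate F(2, 10, 8) term-by-term (mod 11).
  3*X**3 ↦ 3·8·1·1 = 24
  -X**2*Y ↦ -1·4·10·1 = -40
  3*X**2*Z ↦ 3·4·1·8 = 96
  -2*X*Y**2 ↦ -2·2·100·1 = -400
  -X*Y*Z ↦ -1·2·10·8 = -160
  3*X*Z**2 ↦ 3·2·1·64 = 384
  -3*Y**3 ↦ -3·1·1000·1 = -3000
  2*Y**2*Z ↦ 2·1·100·8 = 1600
  Z**3 ↦ 1·1·1·512 = 512
Sum: F(2, 10, 8) = (24) + (-40) + (96) + (-400) + (-160) + (384) + (-3000) + (1600) + (512) = -984.
Reducing mod 11: -984 ≡ 6 (mod 11).
Since F(a, b, c) ≡ 6 ≠ 0 (mod 11), P does NOT lie on the curve.


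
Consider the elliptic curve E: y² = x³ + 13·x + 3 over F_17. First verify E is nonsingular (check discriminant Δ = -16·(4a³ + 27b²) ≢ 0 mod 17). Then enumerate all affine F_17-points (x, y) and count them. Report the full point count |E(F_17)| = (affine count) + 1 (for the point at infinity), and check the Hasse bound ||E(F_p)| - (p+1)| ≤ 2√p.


Affine points = {(1, 0), (3, 1), (3, 16), (4, 0), (6, 5), (6, 12), (9, 4), (9, 13), (11, 7), (11, 10), (12, 0)}; affine count = 11; |E(F_17)| = 12.

Discriminant check: Δ ∝ 4a³ + 27b² = 4·13³ + 27·3² = 4·2197 + 27·9 ≡ 4 (mod 17). Nonzero ⇒ E is nonsingular.
For each x ∈ F_17, compute rhs = x³ + 13·x + 3 mod 17, then count y ∈ F_17 with y² ≡ rhs.
  x = 0: rhs = 3, matching y values: none (0 points).
  x = 1: rhs = 0, matching y values: 0 (1 points).
  x = 2: rhs = 3, matching y values: none (0 points).
  x = 3: rhs = 1, matching y values: 1, 16 (2 points).
  x = 4: rhs = 0, matching y values: 0 (1 points).
  x = 5: rhs = 6, matching y values: none (0 points).
  x = 6: rhs = 8, matching y values: 5, 12 (2 points).
  x = 7: rhs = 12, matching y values: none (0 points).
  x = 8: rhs = 7, matching y values: none (0 points).
  x = 9: rhs = 16, matching y values: 4, 13 (2 points).
  x = 10: rhs = 11, matching y values: none (0 points).
  x = 11: rhs = 15, matching y values: 7, 10 (2 points).
  x = 12: rhs = 0, matching y values: 0 (1 points).
  x = 13: rhs = 6, matching y values: none (0 points).
  x = 14: rhs = 5, matching y values: none (0 points).
  x = 15: rhs = 3, matching y values: none (0 points).
  x = 16: rhs = 6, matching y values: none (0 points).
Total affine count: 11.
Full point count |E(F_17)| = 11 + 1 = 12.
Hasse bound: |12 − (17+1)| = |-6| = 6 ≤ 2√17 ≈ 8.2462 ✓.


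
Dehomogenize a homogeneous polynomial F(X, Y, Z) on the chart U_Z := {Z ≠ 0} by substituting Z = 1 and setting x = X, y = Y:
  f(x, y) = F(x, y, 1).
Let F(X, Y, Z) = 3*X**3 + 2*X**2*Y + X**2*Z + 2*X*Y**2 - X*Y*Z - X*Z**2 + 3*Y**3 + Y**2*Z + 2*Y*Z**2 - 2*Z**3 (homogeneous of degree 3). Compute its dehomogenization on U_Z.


f(x, y) = 3*x**3 + 2*x**2*y + x**2 + 2*x*y**2 - x*y - x + 3*y**3 + y**2 + 2*y - 2

On U_Z we set Z = 1. Each monomial c·X^i·Y^j·Z^k in F becomes c·x^i·y^j·1^k = c·x^i·y^j.
Substituting Z = 1: F(X, Y, 1) = 3*x**3 + 2*x**2*y + x**2 + 2*x*y**2 - x*y - x + 3*y**3 + y**2 + 2*y - 2.
Note: deg(f) ≤ deg(F) = 3; strict inequality happens when F is divisible by Z (lost terms).


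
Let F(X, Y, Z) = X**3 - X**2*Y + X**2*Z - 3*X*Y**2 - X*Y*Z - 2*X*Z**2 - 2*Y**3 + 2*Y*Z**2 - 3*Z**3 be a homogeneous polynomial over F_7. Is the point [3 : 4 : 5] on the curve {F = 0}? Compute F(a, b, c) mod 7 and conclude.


F(3,4,5) ≡ 2 (mod 7); P is NOT on the curve.

Evaluate F(3, 4, 5) term-by-term (mod 7).
  X**3 ↦ 1·27·1·1 = 27
  -X**2*Y ↦ -1·9·4·1 = -36
  X**2*Z ↦ 1·9·1·5 = 45
  -3*X*Y**2 ↦ -3·3·16·1 = -144
  -X*Y*Z ↦ -1·3·4·5 = -60
  -2*X*Z**2 ↦ -2·3·1·25 = -150
  -2*Y**3 ↦ -2·1·64·1 = -128
  2*Y*Z**2 ↦ 2·1·4·25 = 200
  -3*Z**3 ↦ -3·1·1·125 = -375
Sum: F(3, 4, 5) = (27) + (-36) + (45) + (-144) + (-60) + (-150) + (-128) + (200) + (-375) = -621.
Reducing mod 7: -621 ≡ 2 (mod 7).
Since F(a, b, c) ≡ 2 ≠ 0 (mod 7), P does NOT lie on the curve.


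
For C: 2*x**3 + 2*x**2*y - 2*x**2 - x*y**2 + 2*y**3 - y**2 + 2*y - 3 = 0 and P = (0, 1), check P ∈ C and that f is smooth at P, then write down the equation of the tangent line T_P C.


Tangent line at P: -x + 6*y - 6 = 0.

Step 1: f(0, 1) = 0, so P lies on C.
Step 2: partial derivatives
  f_x(x, y) = 6*x**2 + 4*x*y - 4*x - y**2, f_y(x, y) = 2*x**2 - 2*x*y + 6*y**2 - 2*y + 2.
  f_x(P) = -1, f_y(P) = 6 (gradient nonzero, so P is smooth).
Step 3: tangent line at P: -1·(x − 0) + 6·(y − 1) = 0.
Expanding: -x + 6*y - 6 = 0.


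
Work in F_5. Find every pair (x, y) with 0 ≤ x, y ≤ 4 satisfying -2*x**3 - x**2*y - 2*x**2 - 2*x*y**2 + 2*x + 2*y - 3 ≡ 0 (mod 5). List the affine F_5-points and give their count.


Affine F_5-points: {(0, 4), (1, 0), (1, 3), (2, 3), (2, 4), (4, 0), (4, 2)}; count = 7.

For each of the 25 pairs (x, y) ∈ F_5², evaluate f(x, y) mod 5. Record the zeros.
  x = 0: [0↦2, 1↦4, 2↦1, 3↦3, 4↦0]  zeros at y ∈ {4}
  x = 1: [0↦0, 1↦4, 2↦4, 3↦0, 4↦2]  zeros at y ∈ {0, 3}
  x = 2: [0↦2, 1↦1, 2↦2, 3↦0, 4↦0]  zeros at y ∈ {3, 4}
  x = 3: [0↦1, 1↦3, 2↦3, 3↦1, 4↦2]  zeros at y ∈ ∅
  x = 4: [0↦0, 1↦3, 2↦0, 3↦1, 4↦1]  zeros at y ∈ {0, 2}
Collecting zeros: affine points = {(0, 4), (1, 0), (1, 3), (2, 3), (2, 4), (4, 0), (4, 2)}.
Total count |C(F_5)_aff| = 7.


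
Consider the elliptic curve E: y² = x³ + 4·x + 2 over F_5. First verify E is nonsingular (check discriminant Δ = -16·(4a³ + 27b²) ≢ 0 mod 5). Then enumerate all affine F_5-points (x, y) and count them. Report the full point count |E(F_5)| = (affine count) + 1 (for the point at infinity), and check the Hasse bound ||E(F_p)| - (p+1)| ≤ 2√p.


Affine points = {(3, 1), (3, 4)}; affine count = 2; |E(F_5)| = 3.

Discriminant check: Δ ∝ 4a³ + 27b² = 4·4³ + 27·2² = 4·64 + 27·4 ≡ 4 (mod 5). Nonzero ⇒ E is nonsingular.
For each x ∈ F_5, compute rhs = x³ + 4·x + 2 mod 5, then count y ∈ F_5 with y² ≡ rhs.
  x = 0: rhs = 2, matching y values: none (0 points).
  x = 1: rhs = 2, matching y values: none (0 points).
  x = 2: rhs = 3, matching y values: none (0 points).
  x = 3: rhs = 1, matching y values: 1, 4 (2 points).
  x = 4: rhs = 2, matching y values: none (0 points).
Total affine count: 2.
Full point count |E(F_5)| = 2 + 1 = 3.
Hasse bound: |3 − (5+1)| = |-3| = 3 ≤ 2√5 ≈ 4.4721 ✓.


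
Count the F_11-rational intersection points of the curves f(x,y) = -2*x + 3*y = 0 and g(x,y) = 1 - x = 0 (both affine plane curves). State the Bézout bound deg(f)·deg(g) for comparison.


Common zeros: {(1, 8)}; count = 1; Bézout bound = 1.

deg(f) = 1, deg(g) = 1, so Bézout bound = 1.
Scan x ∈ F_11. For each x, list the y ∈ F_11 with f(x, y) ≡ 0 and those with g(x, y) ≡ 0 (mod 11); the common zeros in that column are the intersection.
  x = 0: f ≡ 0 at y ∈ {0}; g ≡ 0 at y ∈ ∅; common: ∅.
  x = 1: f ≡ 0 at y ∈ {8}; g ≡ 0 at y ∈ {0, 1, 2, 3, 4, 5, 6, 7, 8, 9, 10}; common: {8}.
  x = 2: f ≡ 0 at y ∈ {5}; g ≡ 0 at y ∈ ∅; common: ∅.
  x = 3: f ≡ 0 at y ∈ {2}; g ≡ 0 at y ∈ ∅; common: ∅.
  x = 4: f ≡ 0 at y ∈ {10}; g ≡ 0 at y ∈ ∅; common: ∅.
  x = 5: f ≡ 0 at y ∈ {7}; g ≡ 0 at y ∈ ∅; common: ∅.
  x = 6: f ≡ 0 at y ∈ {4}; g ≡ 0 at y ∈ ∅; common: ∅.
  x = 7: f ≡ 0 at y ∈ {1}; g ≡ 0 at y ∈ ∅; common: ∅.
  x = 8: f ≡ 0 at y ∈ {9}; g ≡ 0 at y ∈ ∅; common: ∅.
  x = 9: f ≡ 0 at y ∈ {6}; g ≡ 0 at y ∈ ∅; common: ∅.
  x = 10: f ≡ 0 at y ∈ {3}; g ≡ 0 at y ∈ ∅; common: ∅.
Collecting: common zeros = {(1, 8)}, so the count is 1.
Comparison with the Bézout bound: 1 ≤ 1 = deg(f)·deg(g), as expected for curves with no common component (the bound is attained).


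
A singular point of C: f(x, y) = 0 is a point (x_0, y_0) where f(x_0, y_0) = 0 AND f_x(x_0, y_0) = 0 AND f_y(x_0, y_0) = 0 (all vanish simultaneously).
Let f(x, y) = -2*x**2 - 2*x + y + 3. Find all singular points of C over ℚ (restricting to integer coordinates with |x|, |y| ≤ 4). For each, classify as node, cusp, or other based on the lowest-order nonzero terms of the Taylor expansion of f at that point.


No singular points in the scanned grid; C is smooth there.

Compute partial derivatives:
  f_x = -4*x - 2.
  f_y = 1.
f_y = 1 is a nonzero constant, so f_y never vanishes: no point (x, y) can satisfy f = f_x = f_y = 0. In particular no (x, y) ∈ {−4, ..., 4}² is singular; the curve is smooth.


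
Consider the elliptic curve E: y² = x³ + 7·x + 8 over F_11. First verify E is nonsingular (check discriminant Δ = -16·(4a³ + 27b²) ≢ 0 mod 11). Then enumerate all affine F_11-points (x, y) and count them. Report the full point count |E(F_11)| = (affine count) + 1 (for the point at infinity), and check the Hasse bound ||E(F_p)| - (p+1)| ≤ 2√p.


Affine points = {(1, 4), (1, 7), (3, 1), (3, 10), (4, 1), (4, 10), (5, 5), (5, 6), (7, 2), (7, 9), (8, 2), (8, 9), (10, 0)}; affine count = 13; |E(F_11)| = 14.

Discriminant check: Δ ∝ 4a³ + 27b² = 4·7³ + 27·8² = 4·343 + 27·64 ≡ 9 (mod 11). Nonzero ⇒ E is nonsingular.
For each x ∈ F_11, compute rhs = x³ + 7·x + 8 mod 11, then count y ∈ F_11 with y² ≡ rhs.
  x = 0: rhs = 8, matching y values: none (0 points).
  x = 1: rhs = 5, matching y values: 4, 7 (2 points).
  x = 2: rhs = 8, matching y values: none (0 points).
  x = 3: rhs = 1, matching y values: 1, 10 (2 points).
  x = 4: rhs = 1, matching y values: 1, 10 (2 points).
  x = 5: rhs = 3, matching y values: 5, 6 (2 points).
  x = 6: rhs = 2, matching y values: none (0 points).
  x = 7: rhs = 4, matching y values: 2, 9 (2 points).
  x = 8: rhs = 4, matching y values: 2, 9 (2 points).
  x = 9: rhs = 8, matching y values: none (0 points).
  x = 10: rhs = 0, matching y values: 0 (1 points).
Total affine count: 13.
Full point count |E(F_11)| = 13 + 1 = 14.
Hasse bound: |14 − (11+1)| = |2| = 2 ≤ 2√11 ≈ 6.6332 ✓.
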